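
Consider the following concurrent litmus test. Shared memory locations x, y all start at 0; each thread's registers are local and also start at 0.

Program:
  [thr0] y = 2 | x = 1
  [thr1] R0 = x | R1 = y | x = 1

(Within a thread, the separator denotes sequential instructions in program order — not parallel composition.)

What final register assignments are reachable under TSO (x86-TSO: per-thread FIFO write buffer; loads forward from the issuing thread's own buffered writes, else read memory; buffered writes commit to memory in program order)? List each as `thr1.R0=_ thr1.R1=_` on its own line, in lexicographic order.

thr1.R0=0 thr1.R1=0
thr1.R0=0 thr1.R1=2
thr1.R0=1 thr1.R1=2

outcome vector order: (thr1.R0,thr1.R1)
|TSO outcomes| = 3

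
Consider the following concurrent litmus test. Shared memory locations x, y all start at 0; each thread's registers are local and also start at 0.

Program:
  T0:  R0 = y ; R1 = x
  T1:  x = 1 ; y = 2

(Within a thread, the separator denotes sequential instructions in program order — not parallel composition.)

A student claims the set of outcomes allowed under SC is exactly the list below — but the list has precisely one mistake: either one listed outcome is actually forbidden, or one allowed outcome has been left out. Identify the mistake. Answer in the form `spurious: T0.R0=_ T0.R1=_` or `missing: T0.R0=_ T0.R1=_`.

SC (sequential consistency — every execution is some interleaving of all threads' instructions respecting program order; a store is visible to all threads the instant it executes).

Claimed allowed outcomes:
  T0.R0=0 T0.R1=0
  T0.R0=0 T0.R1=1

outcome vector order: (T0.R0,T0.R1)
[SC] allowed = {(0,0) (0,1) (2,1)}
SC∖claimed = {(2,1)}

missing: T0.R0=2 T0.R1=1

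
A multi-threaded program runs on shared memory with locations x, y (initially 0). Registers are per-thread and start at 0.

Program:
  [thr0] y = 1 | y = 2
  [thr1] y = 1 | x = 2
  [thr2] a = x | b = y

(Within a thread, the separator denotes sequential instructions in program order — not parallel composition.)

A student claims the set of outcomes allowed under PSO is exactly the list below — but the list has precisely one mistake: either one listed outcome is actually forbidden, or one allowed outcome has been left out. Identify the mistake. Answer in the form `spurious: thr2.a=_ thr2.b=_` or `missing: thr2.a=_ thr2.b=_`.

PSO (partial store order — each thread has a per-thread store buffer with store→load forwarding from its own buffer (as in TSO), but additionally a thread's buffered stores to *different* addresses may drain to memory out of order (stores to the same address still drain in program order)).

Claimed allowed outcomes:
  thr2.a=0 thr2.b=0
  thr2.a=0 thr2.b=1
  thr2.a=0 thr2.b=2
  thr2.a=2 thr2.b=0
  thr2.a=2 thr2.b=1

outcome vector order: (thr2.a,thr2.b)
[PSO] allowed = {(0,0) (0,1) (0,2) (2,0) (2,1) (2,2)}
PSO∖claimed = {(2,2)}

missing: thr2.a=2 thr2.b=2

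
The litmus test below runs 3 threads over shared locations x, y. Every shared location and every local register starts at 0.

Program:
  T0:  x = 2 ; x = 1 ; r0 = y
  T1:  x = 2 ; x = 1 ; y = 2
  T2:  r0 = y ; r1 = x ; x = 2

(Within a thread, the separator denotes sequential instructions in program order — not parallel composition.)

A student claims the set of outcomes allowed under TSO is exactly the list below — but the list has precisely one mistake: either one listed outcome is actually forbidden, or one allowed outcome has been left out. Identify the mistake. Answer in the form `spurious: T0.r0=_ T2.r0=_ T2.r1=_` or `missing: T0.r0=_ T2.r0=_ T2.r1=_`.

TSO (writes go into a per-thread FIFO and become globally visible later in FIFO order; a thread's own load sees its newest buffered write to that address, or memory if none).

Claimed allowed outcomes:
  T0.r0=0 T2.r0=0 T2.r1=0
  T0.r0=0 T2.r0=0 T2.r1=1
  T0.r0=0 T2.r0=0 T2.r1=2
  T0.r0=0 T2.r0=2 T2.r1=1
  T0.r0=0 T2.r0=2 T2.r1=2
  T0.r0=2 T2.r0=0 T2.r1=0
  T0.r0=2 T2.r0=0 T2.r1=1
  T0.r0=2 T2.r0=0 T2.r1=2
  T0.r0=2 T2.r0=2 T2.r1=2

missing: T0.r0=2 T2.r0=2 T2.r1=1

outcome vector order: (T0.r0,T2.r0,T2.r1)
TSO: 10 outcomes — {000; 001; 002; 021; 022; 200; 201; 202; 221; 222}
TSO∖claimed = {221}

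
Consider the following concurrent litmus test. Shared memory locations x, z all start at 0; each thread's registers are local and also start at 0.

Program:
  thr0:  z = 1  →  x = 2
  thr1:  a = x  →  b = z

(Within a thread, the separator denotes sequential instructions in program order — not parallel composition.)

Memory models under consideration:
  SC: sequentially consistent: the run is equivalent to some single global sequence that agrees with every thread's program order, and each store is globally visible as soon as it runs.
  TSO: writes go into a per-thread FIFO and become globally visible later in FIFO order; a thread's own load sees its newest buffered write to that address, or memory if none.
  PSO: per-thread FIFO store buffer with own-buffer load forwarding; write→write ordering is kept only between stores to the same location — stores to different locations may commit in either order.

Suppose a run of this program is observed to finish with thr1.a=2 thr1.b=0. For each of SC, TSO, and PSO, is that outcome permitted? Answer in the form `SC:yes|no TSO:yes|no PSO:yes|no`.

outcome vector order: (thr1.a,thr1.b)
under SC → (0,0); (0,1); (2,1)
under TSO → (0,0); (0,1); (2,1)
under PSO → (0,0); (0,1); (2,0); (2,1)
target (2,0) ∈ {PSO}

SC:no TSO:no PSO:yes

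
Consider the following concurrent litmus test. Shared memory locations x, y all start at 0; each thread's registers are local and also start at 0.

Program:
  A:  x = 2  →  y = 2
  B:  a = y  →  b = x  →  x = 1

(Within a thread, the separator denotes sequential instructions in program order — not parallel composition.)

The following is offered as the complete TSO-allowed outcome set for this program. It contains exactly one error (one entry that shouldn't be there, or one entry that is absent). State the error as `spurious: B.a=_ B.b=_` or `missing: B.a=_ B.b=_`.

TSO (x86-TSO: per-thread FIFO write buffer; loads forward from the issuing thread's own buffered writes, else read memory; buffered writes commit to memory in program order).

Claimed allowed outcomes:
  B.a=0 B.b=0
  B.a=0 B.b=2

missing: B.a=2 B.b=2

outcome vector order: (B.a,B.b)
[TSO] allowed = {00; 02; 22}
TSO∖claimed = {22}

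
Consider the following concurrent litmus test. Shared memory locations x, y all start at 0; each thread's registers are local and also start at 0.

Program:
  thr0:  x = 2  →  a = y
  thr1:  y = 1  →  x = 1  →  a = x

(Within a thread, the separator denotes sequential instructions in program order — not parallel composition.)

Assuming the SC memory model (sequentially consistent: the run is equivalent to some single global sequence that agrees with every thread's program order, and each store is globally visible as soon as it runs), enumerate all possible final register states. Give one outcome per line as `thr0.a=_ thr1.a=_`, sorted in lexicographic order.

thr0.a=0 thr1.a=1
thr0.a=1 thr1.a=1
thr0.a=1 thr1.a=2

outcome vector order: (thr0.a,thr1.a)
|SC outcomes| = 3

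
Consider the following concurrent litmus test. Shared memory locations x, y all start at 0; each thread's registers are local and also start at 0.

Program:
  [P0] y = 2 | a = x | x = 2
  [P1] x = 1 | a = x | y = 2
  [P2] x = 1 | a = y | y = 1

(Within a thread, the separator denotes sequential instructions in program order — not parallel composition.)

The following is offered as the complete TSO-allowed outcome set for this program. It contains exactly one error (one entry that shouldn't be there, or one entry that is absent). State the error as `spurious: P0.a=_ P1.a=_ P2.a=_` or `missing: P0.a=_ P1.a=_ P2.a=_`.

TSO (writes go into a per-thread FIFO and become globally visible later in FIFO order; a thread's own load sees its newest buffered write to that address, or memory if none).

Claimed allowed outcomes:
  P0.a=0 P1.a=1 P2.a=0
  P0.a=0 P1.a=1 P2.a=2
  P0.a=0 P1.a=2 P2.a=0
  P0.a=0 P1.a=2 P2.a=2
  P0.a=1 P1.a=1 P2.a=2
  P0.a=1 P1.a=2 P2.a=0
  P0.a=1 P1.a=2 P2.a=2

outcome vector order: (P0.a,P1.a,P2.a)
TSO: 8 outcomes — {0/1/0, 0/1/2, 0/2/0, 0/2/2, 1/1/0, 1/1/2, 1/2/0, 1/2/2}
TSO∖claimed = {1/1/0}

missing: P0.a=1 P1.a=1 P2.a=0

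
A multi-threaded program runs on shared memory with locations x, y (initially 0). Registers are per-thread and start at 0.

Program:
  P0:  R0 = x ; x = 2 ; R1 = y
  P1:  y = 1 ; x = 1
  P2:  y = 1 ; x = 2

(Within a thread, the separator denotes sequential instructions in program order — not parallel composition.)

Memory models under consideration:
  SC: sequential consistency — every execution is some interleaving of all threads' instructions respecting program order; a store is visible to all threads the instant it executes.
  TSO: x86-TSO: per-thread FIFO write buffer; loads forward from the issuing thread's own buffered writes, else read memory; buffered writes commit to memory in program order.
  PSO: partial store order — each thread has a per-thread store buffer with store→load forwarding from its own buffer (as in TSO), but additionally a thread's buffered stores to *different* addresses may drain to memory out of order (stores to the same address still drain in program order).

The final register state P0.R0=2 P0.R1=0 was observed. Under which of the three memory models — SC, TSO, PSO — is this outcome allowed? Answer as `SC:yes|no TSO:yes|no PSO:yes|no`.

outcome vector order: (P0.R0,P0.R1)
SC (4): 00, 01, 11, 21
TSO (4): 00, 01, 11, 21
PSO (6): 00, 01, 10, 11, 20, 21
target 20 ∈ {PSO}

SC:no TSO:no PSO:yes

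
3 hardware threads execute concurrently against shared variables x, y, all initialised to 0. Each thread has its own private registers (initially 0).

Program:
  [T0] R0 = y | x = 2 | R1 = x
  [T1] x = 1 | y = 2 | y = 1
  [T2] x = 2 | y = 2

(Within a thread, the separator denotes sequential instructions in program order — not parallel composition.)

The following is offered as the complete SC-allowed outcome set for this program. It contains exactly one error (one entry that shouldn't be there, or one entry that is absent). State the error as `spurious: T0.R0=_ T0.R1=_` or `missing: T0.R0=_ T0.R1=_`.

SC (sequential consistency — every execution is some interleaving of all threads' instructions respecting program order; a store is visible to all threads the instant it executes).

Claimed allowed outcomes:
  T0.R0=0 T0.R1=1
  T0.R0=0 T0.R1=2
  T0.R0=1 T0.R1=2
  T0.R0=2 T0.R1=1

outcome vector order: (T0.R0,T0.R1)
SC: 5 outcomes — {<0 1>; <0 2>; <1 2>; <2 1>; <2 2>}
SC∖claimed = {<2 2>}

missing: T0.R0=2 T0.R1=2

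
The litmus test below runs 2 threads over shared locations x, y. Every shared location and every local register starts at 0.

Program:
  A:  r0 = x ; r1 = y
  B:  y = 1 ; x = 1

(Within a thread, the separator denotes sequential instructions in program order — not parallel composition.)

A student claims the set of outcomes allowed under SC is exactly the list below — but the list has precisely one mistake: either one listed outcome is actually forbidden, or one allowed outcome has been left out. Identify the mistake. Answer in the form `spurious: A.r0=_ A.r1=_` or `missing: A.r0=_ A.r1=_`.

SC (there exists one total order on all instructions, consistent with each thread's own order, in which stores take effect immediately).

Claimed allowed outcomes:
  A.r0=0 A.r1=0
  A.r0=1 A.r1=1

outcome vector order: (A.r0,A.r1)
[SC] allowed = {(0,0) (0,1) (1,1)}
SC∖claimed = {(0,1)}

missing: A.r0=0 A.r1=1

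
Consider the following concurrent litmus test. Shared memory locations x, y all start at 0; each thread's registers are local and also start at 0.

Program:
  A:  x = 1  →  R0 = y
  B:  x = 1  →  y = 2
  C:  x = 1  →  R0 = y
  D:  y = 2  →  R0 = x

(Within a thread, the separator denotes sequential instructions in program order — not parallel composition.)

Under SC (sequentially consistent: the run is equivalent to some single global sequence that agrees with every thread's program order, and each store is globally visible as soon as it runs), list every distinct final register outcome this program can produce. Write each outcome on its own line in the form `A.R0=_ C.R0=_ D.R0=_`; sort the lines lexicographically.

A.R0=0 C.R0=0 D.R0=1
A.R0=0 C.R0=2 D.R0=1
A.R0=2 C.R0=0 D.R0=1
A.R0=2 C.R0=2 D.R0=0
A.R0=2 C.R0=2 D.R0=1

outcome vector order: (A.R0,C.R0,D.R0)
|SC outcomes| = 5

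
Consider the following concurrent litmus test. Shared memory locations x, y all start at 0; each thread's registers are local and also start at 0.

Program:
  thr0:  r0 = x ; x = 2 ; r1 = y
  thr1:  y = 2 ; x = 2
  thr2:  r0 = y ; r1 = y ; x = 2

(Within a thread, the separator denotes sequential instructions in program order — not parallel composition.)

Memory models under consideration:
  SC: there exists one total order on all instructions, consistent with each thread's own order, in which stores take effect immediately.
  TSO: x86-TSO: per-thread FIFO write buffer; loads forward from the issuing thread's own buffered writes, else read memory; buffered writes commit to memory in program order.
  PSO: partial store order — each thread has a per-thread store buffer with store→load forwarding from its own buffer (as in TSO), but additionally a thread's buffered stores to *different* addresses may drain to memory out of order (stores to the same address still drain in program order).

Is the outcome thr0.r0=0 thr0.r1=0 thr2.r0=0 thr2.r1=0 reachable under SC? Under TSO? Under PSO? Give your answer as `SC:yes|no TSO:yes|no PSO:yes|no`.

SC:yes TSO:yes PSO:yes

outcome vector order: (thr0.r0,thr0.r1,thr2.r0,thr2.r1)
SC: 10 outcomes — {0/0/0/0 0/0/0/2 0/0/2/2 0/2/0/0 0/2/0/2 0/2/2/2 2/0/0/0 2/2/0/0 2/2/0/2 2/2/2/2}
TSO: 10 outcomes — {0/0/0/0 0/0/0/2 0/0/2/2 0/2/0/0 0/2/0/2 0/2/2/2 2/0/0/0 2/2/0/0 2/2/0/2 2/2/2/2}
PSO: 12 outcomes — {0/0/0/0 0/0/0/2 0/0/2/2 0/2/0/0 0/2/0/2 0/2/2/2 2/0/0/0 2/0/0/2 2/0/2/2 2/2/0/0 2/2/0/2 2/2/2/2}
target 0/0/0/0 ∈ {SC,TSO,PSO}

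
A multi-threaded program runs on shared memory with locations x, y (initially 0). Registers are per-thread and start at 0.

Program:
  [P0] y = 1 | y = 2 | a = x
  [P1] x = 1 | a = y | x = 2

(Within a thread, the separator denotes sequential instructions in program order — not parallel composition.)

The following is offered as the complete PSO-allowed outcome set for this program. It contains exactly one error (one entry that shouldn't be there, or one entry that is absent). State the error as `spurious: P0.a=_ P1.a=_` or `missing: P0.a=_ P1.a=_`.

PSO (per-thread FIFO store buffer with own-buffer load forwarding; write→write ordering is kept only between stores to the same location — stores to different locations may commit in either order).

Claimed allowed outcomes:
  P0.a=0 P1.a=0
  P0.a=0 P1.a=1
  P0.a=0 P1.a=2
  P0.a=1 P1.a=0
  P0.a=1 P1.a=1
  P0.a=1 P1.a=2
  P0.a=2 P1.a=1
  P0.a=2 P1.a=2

missing: P0.a=2 P1.a=0

outcome vector order: (P0.a,P1.a)
under PSO → (0,0) (0,1) (0,2) (1,0) (1,1) (1,2) (2,0) (2,1) (2,2)
PSO∖claimed = {(2,0)}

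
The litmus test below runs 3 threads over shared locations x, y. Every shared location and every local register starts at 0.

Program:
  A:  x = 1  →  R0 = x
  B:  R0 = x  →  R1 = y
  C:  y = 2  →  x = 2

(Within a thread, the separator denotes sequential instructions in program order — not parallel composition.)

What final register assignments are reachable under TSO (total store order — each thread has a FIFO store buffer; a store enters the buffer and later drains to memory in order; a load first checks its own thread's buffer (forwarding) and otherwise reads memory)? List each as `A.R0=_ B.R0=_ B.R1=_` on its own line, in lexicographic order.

A.R0=1 B.R0=0 B.R1=0
A.R0=1 B.R0=0 B.R1=2
A.R0=1 B.R0=1 B.R1=0
A.R0=1 B.R0=1 B.R1=2
A.R0=1 B.R0=2 B.R1=2
A.R0=2 B.R0=0 B.R1=0
A.R0=2 B.R0=0 B.R1=2
A.R0=2 B.R0=1 B.R1=0
A.R0=2 B.R0=1 B.R1=2
A.R0=2 B.R0=2 B.R1=2

outcome vector order: (A.R0,B.R0,B.R1)
|TSO outcomes| = 10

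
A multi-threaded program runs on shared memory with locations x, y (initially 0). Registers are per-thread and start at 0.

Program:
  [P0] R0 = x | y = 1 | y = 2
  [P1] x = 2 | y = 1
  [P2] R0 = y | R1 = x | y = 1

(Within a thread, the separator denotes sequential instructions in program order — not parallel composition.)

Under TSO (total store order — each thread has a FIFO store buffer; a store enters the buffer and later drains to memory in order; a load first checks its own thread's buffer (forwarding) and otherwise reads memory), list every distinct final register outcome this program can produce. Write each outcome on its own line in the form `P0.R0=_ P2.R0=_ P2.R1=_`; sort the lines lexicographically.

outcome vector order: (P0.R0,P2.R0,P2.R1)
|TSO outcomes| = 10

P0.R0=0 P2.R0=0 P2.R1=0
P0.R0=0 P2.R0=0 P2.R1=2
P0.R0=0 P2.R0=1 P2.R1=0
P0.R0=0 P2.R0=1 P2.R1=2
P0.R0=0 P2.R0=2 P2.R1=0
P0.R0=0 P2.R0=2 P2.R1=2
P0.R0=2 P2.R0=0 P2.R1=0
P0.R0=2 P2.R0=0 P2.R1=2
P0.R0=2 P2.R0=1 P2.R1=2
P0.R0=2 P2.R0=2 P2.R1=2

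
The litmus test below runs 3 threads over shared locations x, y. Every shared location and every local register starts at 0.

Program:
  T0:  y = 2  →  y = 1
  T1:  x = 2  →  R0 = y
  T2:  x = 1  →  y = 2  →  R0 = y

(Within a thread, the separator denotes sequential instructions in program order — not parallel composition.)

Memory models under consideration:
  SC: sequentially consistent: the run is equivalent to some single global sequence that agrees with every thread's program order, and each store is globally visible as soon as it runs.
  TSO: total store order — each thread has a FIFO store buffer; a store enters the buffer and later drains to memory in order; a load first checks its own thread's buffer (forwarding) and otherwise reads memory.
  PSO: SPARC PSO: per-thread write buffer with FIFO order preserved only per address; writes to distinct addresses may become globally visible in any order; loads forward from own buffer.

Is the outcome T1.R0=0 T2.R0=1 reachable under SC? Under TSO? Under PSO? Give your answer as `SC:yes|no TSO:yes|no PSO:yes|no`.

SC:yes TSO:yes PSO:yes

outcome vector order: (T1.R0,T2.R0)
under SC → <0 1>; <0 2>; <1 1>; <1 2>; <2 1>; <2 2>
under TSO → <0 1>; <0 2>; <1 1>; <1 2>; <2 1>; <2 2>
under PSO → <0 1>; <0 2>; <1 1>; <1 2>; <2 1>; <2 2>
target <0 1> ∈ {SC,TSO,PSO}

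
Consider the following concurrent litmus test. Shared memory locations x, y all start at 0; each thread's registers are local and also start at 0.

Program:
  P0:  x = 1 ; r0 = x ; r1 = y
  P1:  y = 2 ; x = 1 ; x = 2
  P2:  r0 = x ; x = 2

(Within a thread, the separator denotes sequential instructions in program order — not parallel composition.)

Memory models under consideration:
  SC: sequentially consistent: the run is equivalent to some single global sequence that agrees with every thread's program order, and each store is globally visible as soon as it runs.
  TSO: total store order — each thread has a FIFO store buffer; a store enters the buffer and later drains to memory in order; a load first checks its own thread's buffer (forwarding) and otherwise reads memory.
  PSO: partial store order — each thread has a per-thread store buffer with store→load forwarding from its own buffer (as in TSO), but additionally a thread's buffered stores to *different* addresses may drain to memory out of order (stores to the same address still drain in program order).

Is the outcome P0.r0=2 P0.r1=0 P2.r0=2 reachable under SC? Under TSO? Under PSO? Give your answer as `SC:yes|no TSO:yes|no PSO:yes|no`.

SC:no TSO:no PSO:yes

outcome vector order: (P0.r0,P0.r1,P2.r0)
SC (11): 1/0/0 1/0/1 1/0/2 1/2/0 1/2/1 1/2/2 2/0/0 2/0/1 2/2/0 2/2/1 2/2/2
TSO (11): 1/0/0 1/0/1 1/0/2 1/2/0 1/2/1 1/2/2 2/0/0 2/0/1 2/2/0 2/2/1 2/2/2
PSO (12): 1/0/0 1/0/1 1/0/2 1/2/0 1/2/1 1/2/2 2/0/0 2/0/1 2/0/2 2/2/0 2/2/1 2/2/2
target 2/0/2 ∈ {PSO}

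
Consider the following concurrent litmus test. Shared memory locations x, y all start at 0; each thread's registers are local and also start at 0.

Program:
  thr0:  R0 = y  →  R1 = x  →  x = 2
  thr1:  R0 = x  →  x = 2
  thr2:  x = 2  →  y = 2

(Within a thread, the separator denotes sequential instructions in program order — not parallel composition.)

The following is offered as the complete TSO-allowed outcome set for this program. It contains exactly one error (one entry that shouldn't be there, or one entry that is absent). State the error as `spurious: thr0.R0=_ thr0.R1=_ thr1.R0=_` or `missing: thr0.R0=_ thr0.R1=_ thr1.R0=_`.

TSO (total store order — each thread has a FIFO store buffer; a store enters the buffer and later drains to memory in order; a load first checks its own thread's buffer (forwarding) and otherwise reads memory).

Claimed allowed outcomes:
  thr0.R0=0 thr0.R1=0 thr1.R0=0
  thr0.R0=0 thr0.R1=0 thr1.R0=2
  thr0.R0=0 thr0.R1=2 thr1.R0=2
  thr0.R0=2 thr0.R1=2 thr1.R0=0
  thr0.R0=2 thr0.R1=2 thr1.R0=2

missing: thr0.R0=0 thr0.R1=2 thr1.R0=0

outcome vector order: (thr0.R0,thr0.R1,thr1.R0)
[TSO] allowed = {<0 0 0> <0 0 2> <0 2 0> <0 2 2> <2 2 0> <2 2 2>}
TSO∖claimed = {<0 2 0>}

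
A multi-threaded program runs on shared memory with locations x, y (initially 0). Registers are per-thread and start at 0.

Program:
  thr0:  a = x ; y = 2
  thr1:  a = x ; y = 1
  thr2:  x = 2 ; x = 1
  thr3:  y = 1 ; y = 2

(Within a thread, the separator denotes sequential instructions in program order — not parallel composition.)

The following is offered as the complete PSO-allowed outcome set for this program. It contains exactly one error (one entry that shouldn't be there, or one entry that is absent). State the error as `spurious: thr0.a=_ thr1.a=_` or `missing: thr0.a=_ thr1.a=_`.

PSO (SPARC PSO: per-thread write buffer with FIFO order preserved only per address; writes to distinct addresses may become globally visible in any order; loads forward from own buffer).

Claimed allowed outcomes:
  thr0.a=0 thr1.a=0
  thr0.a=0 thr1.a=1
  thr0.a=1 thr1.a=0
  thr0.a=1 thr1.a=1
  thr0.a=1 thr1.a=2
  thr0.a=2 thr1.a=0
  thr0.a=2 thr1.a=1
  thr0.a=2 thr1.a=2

outcome vector order: (thr0.a,thr1.a)
under PSO → <0 0> <0 1> <0 2> <1 0> <1 1> <1 2> <2 0> <2 1> <2 2>
PSO∖claimed = {<0 2>}

missing: thr0.a=0 thr1.a=2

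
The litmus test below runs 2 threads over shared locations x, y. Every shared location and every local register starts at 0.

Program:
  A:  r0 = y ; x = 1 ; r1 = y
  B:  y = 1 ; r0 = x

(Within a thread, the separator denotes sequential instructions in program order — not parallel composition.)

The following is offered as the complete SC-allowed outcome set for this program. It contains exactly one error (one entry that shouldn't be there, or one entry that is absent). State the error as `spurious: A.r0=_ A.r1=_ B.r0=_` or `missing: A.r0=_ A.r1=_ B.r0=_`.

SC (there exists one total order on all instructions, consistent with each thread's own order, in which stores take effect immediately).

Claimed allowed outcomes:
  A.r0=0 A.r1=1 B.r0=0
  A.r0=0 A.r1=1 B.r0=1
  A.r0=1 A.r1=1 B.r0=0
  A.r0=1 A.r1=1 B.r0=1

missing: A.r0=0 A.r1=0 B.r0=1

outcome vector order: (A.r0,A.r1,B.r0)
SC (5): (0,0,1); (0,1,0); (0,1,1); (1,1,0); (1,1,1)
SC∖claimed = {(0,0,1)}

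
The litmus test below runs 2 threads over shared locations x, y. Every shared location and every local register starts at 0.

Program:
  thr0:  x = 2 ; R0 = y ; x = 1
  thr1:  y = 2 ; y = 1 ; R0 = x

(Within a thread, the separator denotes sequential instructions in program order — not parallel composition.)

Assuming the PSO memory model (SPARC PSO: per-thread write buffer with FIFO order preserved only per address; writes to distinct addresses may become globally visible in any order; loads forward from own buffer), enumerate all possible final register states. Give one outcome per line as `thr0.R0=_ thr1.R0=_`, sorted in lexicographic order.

thr0.R0=0 thr1.R0=0
thr0.R0=0 thr1.R0=1
thr0.R0=0 thr1.R0=2
thr0.R0=1 thr1.R0=0
thr0.R0=1 thr1.R0=1
thr0.R0=1 thr1.R0=2
thr0.R0=2 thr1.R0=0
thr0.R0=2 thr1.R0=1
thr0.R0=2 thr1.R0=2

outcome vector order: (thr0.R0,thr1.R0)
|PSO outcomes| = 9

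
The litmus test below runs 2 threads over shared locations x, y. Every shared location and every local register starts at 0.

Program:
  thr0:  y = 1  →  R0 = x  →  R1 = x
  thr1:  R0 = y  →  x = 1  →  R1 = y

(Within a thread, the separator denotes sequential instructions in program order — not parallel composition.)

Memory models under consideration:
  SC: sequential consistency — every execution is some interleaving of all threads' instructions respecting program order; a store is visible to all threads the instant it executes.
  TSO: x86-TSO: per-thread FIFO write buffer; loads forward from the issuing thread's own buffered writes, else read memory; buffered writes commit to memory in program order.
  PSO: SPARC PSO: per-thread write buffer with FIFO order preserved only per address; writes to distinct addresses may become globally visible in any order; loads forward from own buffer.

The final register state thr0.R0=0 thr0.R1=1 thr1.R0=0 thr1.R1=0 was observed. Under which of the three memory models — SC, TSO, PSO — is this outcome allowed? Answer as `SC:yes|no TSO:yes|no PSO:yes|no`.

outcome vector order: (thr0.R0,thr0.R1,thr1.R0,thr1.R1)
SC (7): 0/0/0/1, 0/0/1/1, 0/1/0/1, 0/1/1/1, 1/1/0/0, 1/1/0/1, 1/1/1/1
TSO (9): 0/0/0/0, 0/0/0/1, 0/0/1/1, 0/1/0/0, 0/1/0/1, 0/1/1/1, 1/1/0/0, 1/1/0/1, 1/1/1/1
PSO (9): 0/0/0/0, 0/0/0/1, 0/0/1/1, 0/1/0/0, 0/1/0/1, 0/1/1/1, 1/1/0/0, 1/1/0/1, 1/1/1/1
target 0/1/0/0 ∈ {TSO,PSO}

SC:no TSO:yes PSO:yes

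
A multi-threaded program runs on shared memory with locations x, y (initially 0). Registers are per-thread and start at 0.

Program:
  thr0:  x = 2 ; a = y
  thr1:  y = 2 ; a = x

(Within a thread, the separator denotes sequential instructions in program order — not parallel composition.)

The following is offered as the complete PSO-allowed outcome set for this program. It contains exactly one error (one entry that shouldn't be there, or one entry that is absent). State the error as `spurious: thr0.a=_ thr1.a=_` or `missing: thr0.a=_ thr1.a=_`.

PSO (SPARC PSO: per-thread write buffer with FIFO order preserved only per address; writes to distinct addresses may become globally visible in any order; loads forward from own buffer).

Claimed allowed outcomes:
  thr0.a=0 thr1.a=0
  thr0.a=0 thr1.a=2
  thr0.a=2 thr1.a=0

missing: thr0.a=2 thr1.a=2

outcome vector order: (thr0.a,thr1.a)
under PSO → 0/0; 0/2; 2/0; 2/2
PSO∖claimed = {2/2}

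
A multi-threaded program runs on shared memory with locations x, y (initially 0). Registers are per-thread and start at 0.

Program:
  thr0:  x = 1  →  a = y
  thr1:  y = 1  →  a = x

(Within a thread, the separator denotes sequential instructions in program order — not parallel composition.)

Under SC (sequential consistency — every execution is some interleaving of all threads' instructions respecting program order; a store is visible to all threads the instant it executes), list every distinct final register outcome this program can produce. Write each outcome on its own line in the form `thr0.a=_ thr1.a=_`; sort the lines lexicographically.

thr0.a=0 thr1.a=1
thr0.a=1 thr1.a=0
thr0.a=1 thr1.a=1

outcome vector order: (thr0.a,thr1.a)
|SC outcomes| = 3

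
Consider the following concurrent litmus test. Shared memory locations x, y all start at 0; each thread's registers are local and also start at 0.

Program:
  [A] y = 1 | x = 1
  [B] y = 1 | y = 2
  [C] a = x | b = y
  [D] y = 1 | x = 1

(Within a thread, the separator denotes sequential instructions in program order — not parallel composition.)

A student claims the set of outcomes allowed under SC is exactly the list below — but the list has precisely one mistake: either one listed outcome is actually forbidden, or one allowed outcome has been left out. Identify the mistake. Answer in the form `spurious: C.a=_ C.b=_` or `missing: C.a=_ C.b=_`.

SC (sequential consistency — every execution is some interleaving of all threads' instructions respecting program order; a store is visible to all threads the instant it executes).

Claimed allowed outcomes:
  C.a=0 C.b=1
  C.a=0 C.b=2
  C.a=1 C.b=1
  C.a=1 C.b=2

missing: C.a=0 C.b=0

outcome vector order: (C.a,C.b)
SC: 5 outcomes — {0/0; 0/1; 0/2; 1/1; 1/2}
SC∖claimed = {0/0}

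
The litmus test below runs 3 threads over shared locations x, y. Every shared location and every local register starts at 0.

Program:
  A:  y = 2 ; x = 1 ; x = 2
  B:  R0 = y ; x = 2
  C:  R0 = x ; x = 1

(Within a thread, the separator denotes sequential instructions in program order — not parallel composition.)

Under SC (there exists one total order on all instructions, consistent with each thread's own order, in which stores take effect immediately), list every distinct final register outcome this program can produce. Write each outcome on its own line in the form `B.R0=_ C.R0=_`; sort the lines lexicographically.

B.R0=0 C.R0=0
B.R0=0 C.R0=1
B.R0=0 C.R0=2
B.R0=2 C.R0=0
B.R0=2 C.R0=1
B.R0=2 C.R0=2

outcome vector order: (B.R0,C.R0)
|SC outcomes| = 6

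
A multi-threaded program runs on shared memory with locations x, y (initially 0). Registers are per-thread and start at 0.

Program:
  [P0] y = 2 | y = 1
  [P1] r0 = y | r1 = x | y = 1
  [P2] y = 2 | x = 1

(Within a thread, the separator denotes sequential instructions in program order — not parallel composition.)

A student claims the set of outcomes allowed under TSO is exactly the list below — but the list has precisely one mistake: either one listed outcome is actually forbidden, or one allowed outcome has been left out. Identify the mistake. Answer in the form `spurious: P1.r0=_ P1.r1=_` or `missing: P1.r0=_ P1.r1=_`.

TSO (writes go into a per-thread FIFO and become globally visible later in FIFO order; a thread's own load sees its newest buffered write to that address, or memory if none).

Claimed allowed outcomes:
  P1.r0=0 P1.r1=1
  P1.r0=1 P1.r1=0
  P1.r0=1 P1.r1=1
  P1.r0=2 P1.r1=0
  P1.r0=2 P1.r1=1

outcome vector order: (P1.r0,P1.r1)
[TSO] allowed = {<0 0> <0 1> <1 0> <1 1> <2 0> <2 1>}
TSO∖claimed = {<0 0>}

missing: P1.r0=0 P1.r1=0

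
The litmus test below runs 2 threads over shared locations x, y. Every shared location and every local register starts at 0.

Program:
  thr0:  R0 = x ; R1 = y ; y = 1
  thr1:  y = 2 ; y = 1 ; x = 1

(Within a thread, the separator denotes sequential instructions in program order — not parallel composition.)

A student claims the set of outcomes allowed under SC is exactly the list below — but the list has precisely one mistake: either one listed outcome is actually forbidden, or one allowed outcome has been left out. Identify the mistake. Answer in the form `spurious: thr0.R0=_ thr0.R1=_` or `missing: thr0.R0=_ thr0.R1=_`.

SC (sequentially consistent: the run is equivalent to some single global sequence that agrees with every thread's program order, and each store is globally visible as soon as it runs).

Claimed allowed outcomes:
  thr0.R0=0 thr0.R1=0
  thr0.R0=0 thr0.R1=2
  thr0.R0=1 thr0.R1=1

missing: thr0.R0=0 thr0.R1=1

outcome vector order: (thr0.R0,thr0.R1)
SC: 4 outcomes — {<0 0>; <0 1>; <0 2>; <1 1>}
SC∖claimed = {<0 1>}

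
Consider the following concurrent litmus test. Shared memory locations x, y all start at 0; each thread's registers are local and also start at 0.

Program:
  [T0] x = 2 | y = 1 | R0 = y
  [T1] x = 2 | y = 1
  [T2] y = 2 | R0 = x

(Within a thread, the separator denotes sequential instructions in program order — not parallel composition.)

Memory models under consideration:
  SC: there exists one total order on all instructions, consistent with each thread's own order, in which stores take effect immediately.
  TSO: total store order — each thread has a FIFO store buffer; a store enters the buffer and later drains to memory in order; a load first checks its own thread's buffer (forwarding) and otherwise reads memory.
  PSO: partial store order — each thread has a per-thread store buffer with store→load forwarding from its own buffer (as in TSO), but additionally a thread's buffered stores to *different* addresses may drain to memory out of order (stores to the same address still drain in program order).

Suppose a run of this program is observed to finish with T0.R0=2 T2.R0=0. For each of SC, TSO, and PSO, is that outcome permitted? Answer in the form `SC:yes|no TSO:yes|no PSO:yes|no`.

SC:no TSO:yes PSO:yes

outcome vector order: (T0.R0,T2.R0)
SC (3): (1,0) (1,2) (2,2)
TSO (4): (1,0) (1,2) (2,0) (2,2)
PSO (4): (1,0) (1,2) (2,0) (2,2)
target (2,0) ∈ {TSO,PSO}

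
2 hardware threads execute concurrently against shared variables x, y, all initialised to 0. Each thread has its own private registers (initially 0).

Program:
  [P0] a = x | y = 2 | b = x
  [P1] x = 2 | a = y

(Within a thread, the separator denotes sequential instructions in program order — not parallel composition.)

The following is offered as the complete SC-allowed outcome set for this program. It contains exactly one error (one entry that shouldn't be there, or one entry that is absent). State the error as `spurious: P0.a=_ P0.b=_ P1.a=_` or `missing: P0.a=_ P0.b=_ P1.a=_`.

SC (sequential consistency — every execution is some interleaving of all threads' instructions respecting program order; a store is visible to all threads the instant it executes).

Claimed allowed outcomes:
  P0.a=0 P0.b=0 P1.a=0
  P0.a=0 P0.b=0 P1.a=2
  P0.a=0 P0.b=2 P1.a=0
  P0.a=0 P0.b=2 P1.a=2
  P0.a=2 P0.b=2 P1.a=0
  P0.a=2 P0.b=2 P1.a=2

outcome vector order: (P0.a,P0.b,P1.a)
[SC] allowed = {(0,0,2) (0,2,0) (0,2,2) (2,2,0) (2,2,2)}
claimed∖SC = {(0,0,0)}

spurious: P0.a=0 P0.b=0 P1.a=0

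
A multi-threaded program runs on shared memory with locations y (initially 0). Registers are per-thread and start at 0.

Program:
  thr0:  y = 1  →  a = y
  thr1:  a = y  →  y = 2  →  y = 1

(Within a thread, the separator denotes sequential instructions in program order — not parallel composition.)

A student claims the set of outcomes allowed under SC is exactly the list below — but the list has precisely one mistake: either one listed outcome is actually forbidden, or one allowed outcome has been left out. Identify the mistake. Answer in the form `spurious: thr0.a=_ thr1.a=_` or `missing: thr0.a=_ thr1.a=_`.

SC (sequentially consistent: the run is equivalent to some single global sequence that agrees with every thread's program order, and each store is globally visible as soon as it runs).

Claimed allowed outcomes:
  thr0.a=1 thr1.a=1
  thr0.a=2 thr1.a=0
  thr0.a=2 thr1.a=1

outcome vector order: (thr0.a,thr1.a)
SC: 4 outcomes — {10 11 20 21}
SC∖claimed = {10}

missing: thr0.a=1 thr1.a=0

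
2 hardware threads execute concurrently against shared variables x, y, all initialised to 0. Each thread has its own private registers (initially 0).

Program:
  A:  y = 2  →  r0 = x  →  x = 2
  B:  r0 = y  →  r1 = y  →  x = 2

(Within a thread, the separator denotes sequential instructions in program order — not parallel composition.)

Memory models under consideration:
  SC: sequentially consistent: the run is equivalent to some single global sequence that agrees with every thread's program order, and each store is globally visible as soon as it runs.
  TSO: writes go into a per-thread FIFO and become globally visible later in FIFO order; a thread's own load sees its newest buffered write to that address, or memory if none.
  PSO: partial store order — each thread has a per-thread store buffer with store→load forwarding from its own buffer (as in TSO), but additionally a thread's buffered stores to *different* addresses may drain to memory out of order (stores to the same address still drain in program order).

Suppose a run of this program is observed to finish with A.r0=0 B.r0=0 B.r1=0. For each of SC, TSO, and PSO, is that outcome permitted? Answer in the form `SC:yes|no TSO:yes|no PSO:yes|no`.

SC:yes TSO:yes PSO:yes

outcome vector order: (A.r0,B.r0,B.r1)
[SC] allowed = {(0,0,0), (0,0,2), (0,2,2), (2,0,0), (2,0,2), (2,2,2)}
[TSO] allowed = {(0,0,0), (0,0,2), (0,2,2), (2,0,0), (2,0,2), (2,2,2)}
[PSO] allowed = {(0,0,0), (0,0,2), (0,2,2), (2,0,0), (2,0,2), (2,2,2)}
target (0,0,0) ∈ {SC,TSO,PSO}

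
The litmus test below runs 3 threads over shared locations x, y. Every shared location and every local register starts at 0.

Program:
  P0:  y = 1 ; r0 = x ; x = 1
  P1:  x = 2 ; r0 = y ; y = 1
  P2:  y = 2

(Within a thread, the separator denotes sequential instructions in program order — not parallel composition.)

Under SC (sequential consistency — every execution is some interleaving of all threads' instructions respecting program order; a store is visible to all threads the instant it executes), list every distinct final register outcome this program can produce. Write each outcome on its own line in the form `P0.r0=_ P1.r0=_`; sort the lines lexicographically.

outcome vector order: (P0.r0,P1.r0)
|SC outcomes| = 5

P0.r0=0 P1.r0=1
P0.r0=0 P1.r0=2
P0.r0=2 P1.r0=0
P0.r0=2 P1.r0=1
P0.r0=2 P1.r0=2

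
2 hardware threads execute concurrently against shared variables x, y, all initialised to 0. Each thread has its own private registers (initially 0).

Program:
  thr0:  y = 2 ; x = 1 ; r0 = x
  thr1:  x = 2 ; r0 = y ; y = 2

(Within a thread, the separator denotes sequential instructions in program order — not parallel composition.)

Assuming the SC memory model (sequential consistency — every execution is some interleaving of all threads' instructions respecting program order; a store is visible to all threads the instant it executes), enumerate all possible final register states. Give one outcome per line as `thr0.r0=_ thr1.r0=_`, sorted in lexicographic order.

outcome vector order: (thr0.r0,thr1.r0)
|SC outcomes| = 3

thr0.r0=1 thr1.r0=0
thr0.r0=1 thr1.r0=2
thr0.r0=2 thr1.r0=2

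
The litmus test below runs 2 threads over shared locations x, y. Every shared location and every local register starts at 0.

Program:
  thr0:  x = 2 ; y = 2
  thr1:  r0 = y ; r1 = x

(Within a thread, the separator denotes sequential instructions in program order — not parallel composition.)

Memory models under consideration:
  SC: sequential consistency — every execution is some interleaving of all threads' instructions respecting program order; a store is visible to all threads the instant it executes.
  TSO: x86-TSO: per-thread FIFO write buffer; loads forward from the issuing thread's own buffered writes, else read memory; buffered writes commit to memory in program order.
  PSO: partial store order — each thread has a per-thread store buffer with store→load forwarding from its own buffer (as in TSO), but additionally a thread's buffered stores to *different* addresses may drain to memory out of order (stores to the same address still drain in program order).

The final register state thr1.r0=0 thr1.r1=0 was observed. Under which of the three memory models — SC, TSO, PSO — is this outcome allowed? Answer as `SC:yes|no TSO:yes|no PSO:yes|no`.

SC:yes TSO:yes PSO:yes

outcome vector order: (thr1.r0,thr1.r1)
under SC → 0/0; 0/2; 2/2
under TSO → 0/0; 0/2; 2/2
under PSO → 0/0; 0/2; 2/0; 2/2
target 0/0 ∈ {SC,TSO,PSO}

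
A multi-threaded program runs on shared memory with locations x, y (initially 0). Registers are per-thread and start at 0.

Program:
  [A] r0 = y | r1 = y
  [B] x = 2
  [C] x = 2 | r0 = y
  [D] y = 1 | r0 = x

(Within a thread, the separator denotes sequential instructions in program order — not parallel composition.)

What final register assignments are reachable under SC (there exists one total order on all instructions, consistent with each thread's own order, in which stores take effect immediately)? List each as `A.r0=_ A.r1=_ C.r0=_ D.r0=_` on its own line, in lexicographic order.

A.r0=0 A.r1=0 C.r0=0 D.r0=2
A.r0=0 A.r1=0 C.r0=1 D.r0=0
A.r0=0 A.r1=0 C.r0=1 D.r0=2
A.r0=0 A.r1=1 C.r0=0 D.r0=2
A.r0=0 A.r1=1 C.r0=1 D.r0=0
A.r0=0 A.r1=1 C.r0=1 D.r0=2
A.r0=1 A.r1=1 C.r0=0 D.r0=2
A.r0=1 A.r1=1 C.r0=1 D.r0=0
A.r0=1 A.r1=1 C.r0=1 D.r0=2

outcome vector order: (A.r0,A.r1,C.r0,D.r0)
|SC outcomes| = 9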